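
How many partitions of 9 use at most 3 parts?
By conjugation, equals partitions of 9 into parts ≤ 3. Let r_j(i) = number of partitions of i into parts ≤ j, for i = 0..9. r_1(i) = 1 for all i; r_j(i) = r_{j-1}(i) + r_j(i-j). Rows j = 2..3: ≤2: 1 1 2 2 3 3 4 4 5 5; ≤3: 1 1 2 3 4 5 7 8 10 12. r_3(9) = 12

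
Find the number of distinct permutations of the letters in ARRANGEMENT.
11! / (2! × 2! × 2! × 1! × 2! × 1! × 1!) = 2494800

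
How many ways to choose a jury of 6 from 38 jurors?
C(38,6) = 38!/(6!×32!) = 2760681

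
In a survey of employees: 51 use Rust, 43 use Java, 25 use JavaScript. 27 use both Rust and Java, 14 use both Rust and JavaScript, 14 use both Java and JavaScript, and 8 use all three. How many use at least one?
|A∪B∪C| = 51+43+25-27-14-14+8 = 72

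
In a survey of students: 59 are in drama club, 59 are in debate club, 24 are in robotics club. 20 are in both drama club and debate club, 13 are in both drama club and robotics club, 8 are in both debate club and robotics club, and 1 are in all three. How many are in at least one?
|A∪B∪C| = 59+59+24-20-13-8+1 = 102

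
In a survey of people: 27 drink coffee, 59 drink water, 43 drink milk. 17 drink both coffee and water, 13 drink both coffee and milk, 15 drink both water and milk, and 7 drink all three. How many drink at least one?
|A∪B∪C| = 27+59+43-17-13-15+7 = 91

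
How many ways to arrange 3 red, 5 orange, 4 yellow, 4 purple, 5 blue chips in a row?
21! / (3! × 5! × 4! × 4! × 5!) = 1026615189600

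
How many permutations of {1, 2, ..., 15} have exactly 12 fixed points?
Choose the 12 fixed points C(15,12) = 455, derange the rest: !3 = Σ_{j=0}^{3} (-1)^j·3!/j! = 6 - 6 + 3 - 1 = 2. Product = 455 × 2 = 910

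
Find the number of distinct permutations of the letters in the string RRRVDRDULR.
10! / (1! × 1! × 2! × 5! × 1!) = 15120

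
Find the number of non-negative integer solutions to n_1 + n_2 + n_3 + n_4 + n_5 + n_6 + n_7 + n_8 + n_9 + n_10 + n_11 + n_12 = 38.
C(38+12-1, 12-1) = C(49, 11) = 29135916264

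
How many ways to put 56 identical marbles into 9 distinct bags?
C(56+9-1, 9-1) = C(64, 8) = 4426165368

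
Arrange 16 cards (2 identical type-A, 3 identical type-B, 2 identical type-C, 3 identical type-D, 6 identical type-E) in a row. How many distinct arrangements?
16! / (2! × 3! × 2! × 3! × 6!) = 201801600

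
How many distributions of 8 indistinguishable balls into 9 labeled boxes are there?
C(8+9-1, 9-1) = C(16, 8) = 12870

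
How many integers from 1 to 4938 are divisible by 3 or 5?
⌊4938/3⌋ + ⌊4938/5⌋ - ⌊4938/15⌋ = 1646 + 987 - 329 = 2304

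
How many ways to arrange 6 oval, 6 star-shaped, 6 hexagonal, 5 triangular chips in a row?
23! / (6! × 6! × 6! × 5!) = 577185873264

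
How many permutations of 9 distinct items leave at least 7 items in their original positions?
Exactly j fixed points: C(9,j)·!(9-j); sum over j ≥ 7 (derangement numbers via !m = (m-1)·(!(m-1) + !(m-2)): !0..!2 = 1, 0, 1). Σ_{j=7}^{9} C(9,j)·!(9-j) = C(9,7)·!2 + C(9,8)·!1 + C(9,9)·!0 = 36·1 + 9·0 + 1·1 = 37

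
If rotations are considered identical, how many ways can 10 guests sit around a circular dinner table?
Circular: fix one position, arrange the rest. (10-1)! = 362880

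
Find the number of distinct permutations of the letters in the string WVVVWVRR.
8! / (2! × 2! × 4!) = 420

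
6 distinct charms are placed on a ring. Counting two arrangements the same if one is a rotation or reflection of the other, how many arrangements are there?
(6-1)!/2 = 120/2 = 60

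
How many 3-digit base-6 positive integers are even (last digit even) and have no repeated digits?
Last∈{0,2,4}. Last=0: 20. Last nonzero: 2×4×P(4,1) = 32. Total = 52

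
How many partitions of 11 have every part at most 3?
Let r_j(i) = number of partitions of i into parts ≤ j, for i = 0..11. r_1(i) = 1 for all i; r_j(i) = r_{j-1}(i) + r_j(i-j). Rows j = 2..3: ≤2: 1 1 2 2 3 3 4 4 5 5 6 6; ≤3: 1 1 2 3 4 5 7 8 10 12 14 16. r_3(11) = 16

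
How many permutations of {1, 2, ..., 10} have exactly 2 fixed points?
Choose the 2 fixed points C(10,2) = 45, derange the rest: !8 = Σ_{j=0}^{8} (-1)^j·8!/j! = 40320 - 40320 + 20160 - 6720 + 1680 - 336 + 56 - 8 + 1 = 14833. Product = 45 × 14833 = 667485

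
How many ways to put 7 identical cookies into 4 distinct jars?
C(7+4-1, 4-1) = C(10, 3) = 120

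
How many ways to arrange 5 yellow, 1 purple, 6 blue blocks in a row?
12! / (5! × 1! × 6!) = 5544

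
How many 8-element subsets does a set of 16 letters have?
C(16,8) = 16!/(8!×8!) = 12870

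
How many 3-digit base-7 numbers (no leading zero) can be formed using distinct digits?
First digit: 6 choices (nonzero). Then descending: 6 × 6 × 5 = 180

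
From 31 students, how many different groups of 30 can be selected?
C(31,30) = 31!/(30!×1!) = 31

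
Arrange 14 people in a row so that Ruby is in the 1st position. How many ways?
Fix one position: (14-1)! = 6227020800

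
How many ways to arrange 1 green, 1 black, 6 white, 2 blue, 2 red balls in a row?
12! / (1! × 1! × 6! × 2! × 2!) = 166320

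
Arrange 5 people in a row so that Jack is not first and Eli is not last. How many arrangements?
By inclusion-exclusion: 5! - 2×(5-1)! + (5-2)! = 120 - 48 + 6 = 78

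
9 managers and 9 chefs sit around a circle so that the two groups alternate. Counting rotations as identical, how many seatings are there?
Fix one of the managers: (9-1)! ways for the remaining managers, × 9! ways for the chefs = 40320 × 362880 = 14631321600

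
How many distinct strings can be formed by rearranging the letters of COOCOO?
6! / (4! × 2!) = 15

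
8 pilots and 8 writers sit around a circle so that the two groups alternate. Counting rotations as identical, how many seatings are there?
Fix one of the pilots: (8-1)! ways for the remaining pilots, × 8! ways for the writers = 5040 × 40320 = 203212800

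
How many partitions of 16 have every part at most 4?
Let r_j(i) = number of partitions of i into parts ≤ j, for i = 0..16. r_1(i) = 1 for all i; r_j(i) = r_{j-1}(i) + r_j(i-j). Rows j = 2..4: ≤2: 1 1 2 2 3 3 4 4 5 5 6 6 7 7 8 8 9; ≤3: 1 1 2 3 4 5 7 8 10 12 14 16 19 21 24 27 30; ≤4: 1 1 2 3 5 6 9 11 15 18 23 27 34 39 47 54 64. r_4(16) = 64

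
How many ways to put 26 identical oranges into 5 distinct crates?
C(26+5-1, 5-1) = C(30, 4) = 27405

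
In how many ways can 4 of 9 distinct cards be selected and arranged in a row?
P(9,4) = 9!/(9-4)! = 3024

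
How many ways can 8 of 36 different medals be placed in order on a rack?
P(36,8) = 36!/(36-8)! = 1220096908800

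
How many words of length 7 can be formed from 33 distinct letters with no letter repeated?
P(33,7) = 33!/(33-7)! = 21531121920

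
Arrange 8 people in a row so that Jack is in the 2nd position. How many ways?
Fix one position: (8-1)! = 5040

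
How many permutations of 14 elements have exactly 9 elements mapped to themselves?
Choose the 9 fixed points C(14,9) = 2002, derange the rest: !5 = Σ_{j=0}^{5} (-1)^j·5!/j! = 120 - 120 + 60 - 20 + 5 - 1 = 44. Product = 2002 × 44 = 88088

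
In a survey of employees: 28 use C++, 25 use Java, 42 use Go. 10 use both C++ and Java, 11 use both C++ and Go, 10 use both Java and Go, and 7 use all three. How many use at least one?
|A∪B∪C| = 28+25+42-10-11-10+7 = 71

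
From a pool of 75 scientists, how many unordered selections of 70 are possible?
C(75,70) = 75!/(70!×5!) = 17259390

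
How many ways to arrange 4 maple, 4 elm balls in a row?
8! / (4! × 4!) = 70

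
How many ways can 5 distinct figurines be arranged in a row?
5! = 120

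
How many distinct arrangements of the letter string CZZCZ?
5! / (2! × 3!) = 10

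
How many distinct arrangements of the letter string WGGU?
4! / (1! × 2! × 1!) = 12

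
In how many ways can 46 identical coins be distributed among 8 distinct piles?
C(46+8-1, 8-1) = C(53, 7) = 154143080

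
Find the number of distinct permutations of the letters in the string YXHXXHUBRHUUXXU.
15! / (1! × 5! × 3! × 1! × 1! × 4!) = 75675600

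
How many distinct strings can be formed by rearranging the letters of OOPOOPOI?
8! / (5! × 1! × 2!) = 168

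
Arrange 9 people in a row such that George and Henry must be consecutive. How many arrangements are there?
Treat the 2 as one block: (9-2+1)! × 2! = 40320 × 2 = 80640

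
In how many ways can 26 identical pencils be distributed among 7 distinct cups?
C(26+7-1, 7-1) = C(32, 6) = 906192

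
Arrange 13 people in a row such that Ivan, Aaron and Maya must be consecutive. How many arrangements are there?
Treat the 3 as one block: (13-3+1)! × 3! = 39916800 × 6 = 239500800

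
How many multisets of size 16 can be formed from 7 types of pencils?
C(16+7-1, 7-1) = C(22, 6) = 74613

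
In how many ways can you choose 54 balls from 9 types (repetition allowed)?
C(54+9-1, 9-1) = C(62, 8) = 3381098545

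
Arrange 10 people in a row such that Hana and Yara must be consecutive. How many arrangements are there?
Treat the 2 as one block: (10-2+1)! × 2! = 362880 × 2 = 725760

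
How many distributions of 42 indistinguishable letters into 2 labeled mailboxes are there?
C(42+2-1, 2-1) = C(43, 1) = 43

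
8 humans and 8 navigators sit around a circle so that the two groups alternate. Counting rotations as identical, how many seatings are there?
Fix one of the humans: (8-1)! ways for the remaining humans, × 8! ways for the navigators = 5040 × 40320 = 203212800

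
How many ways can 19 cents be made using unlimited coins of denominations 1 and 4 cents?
Coefficient of x^19 in 1/(1-x^1) · 1/(1-x^4). Use j coins of 4 for j = 0..⌊19/4⌋ = 4, the rest in 1s: 4 + 1 = 5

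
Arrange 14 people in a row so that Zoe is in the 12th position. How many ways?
Fix one position: (14-1)! = 6227020800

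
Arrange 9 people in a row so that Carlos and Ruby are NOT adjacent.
Total - adjacent = 9! - (9-1)!×2 = 362880 - 80640 = 282240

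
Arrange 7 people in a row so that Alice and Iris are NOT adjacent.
Total - adjacent = 7! - (7-1)!×2 = 5040 - 1440 = 3600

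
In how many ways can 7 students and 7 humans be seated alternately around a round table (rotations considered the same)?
Fix one of the students: (7-1)! ways for the remaining students, × 7! ways for the humans = 720 × 5040 = 3628800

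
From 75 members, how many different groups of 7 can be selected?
C(75,7) = 75!/(7!×68!) = 1984829850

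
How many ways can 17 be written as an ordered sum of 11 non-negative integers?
C(17+11-1, 11-1) = C(27, 10) = 8436285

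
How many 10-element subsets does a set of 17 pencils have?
C(17,10) = 17!/(10!×7!) = 19448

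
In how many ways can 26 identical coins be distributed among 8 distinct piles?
C(26+8-1, 8-1) = C(33, 7) = 4272048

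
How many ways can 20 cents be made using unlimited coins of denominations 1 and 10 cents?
Coefficient of x^20 in 1/(1-x^1) · 1/(1-x^10). Use j coins of 10 for j = 0..⌊20/10⌋ = 2, the rest in 1s: 2 + 1 = 3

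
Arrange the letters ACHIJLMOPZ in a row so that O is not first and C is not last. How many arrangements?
By inclusion-exclusion: 10! - 2×(10-1)! + (10-2)! = 3628800 - 725760 + 40320 = 2943360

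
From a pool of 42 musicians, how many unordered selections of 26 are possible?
C(42,26) = 42!/(26!×16!) = 166509721602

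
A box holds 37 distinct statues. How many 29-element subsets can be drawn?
C(37,29) = 37!/(29!×8!) = 38608020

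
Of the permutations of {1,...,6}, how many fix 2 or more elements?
Exactly j fixed points: C(6,j)·!(6-j); sum over j ≥ 2 (derangement numbers via !m = (m-1)·(!(m-1) + !(m-2)): !0..!4 = 1, 0, 1, 2, 9). Σ_{j=2}^{6} C(6,j)·!(6-j) = C(6,2)·!4 + C(6,3)·!3 + C(6,4)·!2 + C(6,5)·!1 + C(6,6)·!0 = 15·9 + 20·2 + 15·1 + 6·0 + 1·1 = 191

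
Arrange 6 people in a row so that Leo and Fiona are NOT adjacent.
Total - adjacent = 6! - (6-1)!×2 = 720 - 240 = 480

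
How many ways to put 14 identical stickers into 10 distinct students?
C(14+10-1, 10-1) = C(23, 9) = 817190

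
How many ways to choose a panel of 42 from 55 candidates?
C(55,42) = 55!/(42!×13!) = 1451182990950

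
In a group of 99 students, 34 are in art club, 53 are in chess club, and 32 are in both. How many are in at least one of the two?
|A∪B| = |A| + |B| - |A∩B| = 34 + 53 - 32 = 55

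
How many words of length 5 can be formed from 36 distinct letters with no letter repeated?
P(36,5) = 36!/(36-5)! = 45239040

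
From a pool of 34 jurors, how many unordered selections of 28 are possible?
C(34,28) = 34!/(28!×6!) = 1344904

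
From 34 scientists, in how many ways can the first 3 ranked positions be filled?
P(34,3) = 34!/(34-3)! = 35904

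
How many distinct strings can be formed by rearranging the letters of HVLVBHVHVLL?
11! / (3! × 3! × 4! × 1!) = 46200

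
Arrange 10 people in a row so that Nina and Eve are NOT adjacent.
Total - adjacent = 10! - (10-1)!×2 = 3628800 - 725760 = 2903040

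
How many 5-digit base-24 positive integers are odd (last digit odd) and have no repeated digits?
Last∈{1,3,5,7,9,11,13,15,17,19,21,23}. Last=0: 0. Last nonzero: 12×22×P(22,3) = 2439360. Total = 2439360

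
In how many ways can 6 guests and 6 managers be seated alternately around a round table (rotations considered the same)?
Fix one of the guests: (6-1)! ways for the remaining guests, × 6! ways for the managers = 120 × 720 = 86400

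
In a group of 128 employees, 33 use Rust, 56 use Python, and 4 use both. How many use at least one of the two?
|A∪B| = |A| + |B| - |A∩B| = 33 + 56 - 4 = 85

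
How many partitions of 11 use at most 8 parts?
By conjugation, equals partitions of 11 into parts ≤ 8. Let r_j(i) = number of partitions of i into parts ≤ j, for i = 0..11. r_1(i) = 1 for all i; r_j(i) = r_{j-1}(i) + r_j(i-j). Rows j = 2..8: ≤2: 1 1 2 2 3 3 4 4 5 5 6 6; ≤3: 1 1 2 3 4 5 7 8 10 12 14 16; ≤4: 1 1 2 3 5 6 9 11 15 18 23 27; ≤5: 1 1 2 3 5 7 10 13 18 23 30 37; ≤6: 1 1 2 3 5 7 11 14 20 26 35 44; ≤7: 1 1 2 3 5 7 11 15 21 28 38 49; ≤8: 1 1 2 3 5 7 11 15 22 29 40 52. r_8(11) = 52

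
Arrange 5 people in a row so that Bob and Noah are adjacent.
Treat as block: (5-1)! × 2! = 24 × 2 = 48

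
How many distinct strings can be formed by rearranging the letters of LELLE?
5! / (3! × 2!) = 10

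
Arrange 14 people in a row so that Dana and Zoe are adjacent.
Treat as block: (14-1)! × 2! = 6227020800 × 2 = 12454041600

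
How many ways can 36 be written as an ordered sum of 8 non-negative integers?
C(36+8-1, 8-1) = C(43, 7) = 32224114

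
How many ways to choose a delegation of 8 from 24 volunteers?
C(24,8) = 24!/(8!×16!) = 735471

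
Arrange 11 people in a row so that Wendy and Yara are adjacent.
Treat as block: (11-1)! × 2! = 3628800 × 2 = 7257600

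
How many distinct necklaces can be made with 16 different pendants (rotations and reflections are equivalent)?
(16-1)!/2 = 1307674368000/2 = 653837184000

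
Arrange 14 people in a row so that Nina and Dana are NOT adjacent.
Total - adjacent = 14! - (14-1)!×2 = 87178291200 - 12454041600 = 74724249600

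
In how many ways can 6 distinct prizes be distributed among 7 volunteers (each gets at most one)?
P(7,6) = 7!/(7-6)! = 5040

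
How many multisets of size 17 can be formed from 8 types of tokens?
C(17+8-1, 8-1) = C(24, 7) = 346104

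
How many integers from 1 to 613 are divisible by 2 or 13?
⌊613/2⌋ + ⌊613/13⌋ - ⌊613/26⌋ = 306 + 47 - 23 = 330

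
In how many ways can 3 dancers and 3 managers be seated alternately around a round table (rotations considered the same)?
Fix one of the dancers: (3-1)! ways for the remaining dancers, × 3! ways for the managers = 2 × 6 = 12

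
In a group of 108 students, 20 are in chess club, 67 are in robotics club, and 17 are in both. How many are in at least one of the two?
|A∪B| = |A| + |B| - |A∩B| = 20 + 67 - 17 = 70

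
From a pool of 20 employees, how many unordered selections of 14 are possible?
C(20,14) = 20!/(14!×6!) = 38760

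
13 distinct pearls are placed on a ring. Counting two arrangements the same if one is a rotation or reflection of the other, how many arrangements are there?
(13-1)!/2 = 479001600/2 = 239500800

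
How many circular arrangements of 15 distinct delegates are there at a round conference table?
Circular: fix one position, arrange the rest. (15-1)! = 87178291200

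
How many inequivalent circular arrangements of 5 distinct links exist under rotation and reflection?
(5-1)!/2 = 24/2 = 12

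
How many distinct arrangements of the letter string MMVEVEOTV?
9! / (1! × 1! × 2! × 2! × 3!) = 15120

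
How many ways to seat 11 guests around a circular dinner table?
Circular: fix one position, arrange the rest. (11-1)! = 3628800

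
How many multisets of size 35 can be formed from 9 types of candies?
C(35+9-1, 9-1) = C(43, 8) = 145008513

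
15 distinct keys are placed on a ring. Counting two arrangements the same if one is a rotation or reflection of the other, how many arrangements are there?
(15-1)!/2 = 87178291200/2 = 43589145600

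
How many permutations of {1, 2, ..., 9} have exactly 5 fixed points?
Choose the 5 fixed points C(9,5) = 126, derange the rest: !4 = Σ_{j=0}^{4} (-1)^j·4!/j! = 24 - 24 + 12 - 4 + 1 = 9. Product = 126 × 9 = 1134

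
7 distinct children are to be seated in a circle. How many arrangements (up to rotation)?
Circular: fix one position, arrange the rest. (7-1)! = 720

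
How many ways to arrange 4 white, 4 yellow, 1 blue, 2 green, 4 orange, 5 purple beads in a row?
20! / (4! × 4! × 1! × 2! × 4! × 5!) = 733296564000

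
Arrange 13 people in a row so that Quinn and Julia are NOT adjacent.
Total - adjacent = 13! - (13-1)!×2 = 6227020800 - 958003200 = 5269017600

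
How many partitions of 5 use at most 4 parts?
By conjugation, equals partitions of 5 into parts ≤ 4. Let r_j(i) = number of partitions of i into parts ≤ j, for i = 0..5. r_1(i) = 1 for all i; r_j(i) = r_{j-1}(i) + r_j(i-j). Rows j = 2..4: ≤2: 1 1 2 2 3 3; ≤3: 1 1 2 3 4 5; ≤4: 1 1 2 3 5 6. r_4(5) = 6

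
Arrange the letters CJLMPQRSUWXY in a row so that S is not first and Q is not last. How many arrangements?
By inclusion-exclusion: 12! - 2×(12-1)! + (12-2)! = 479001600 - 79833600 + 3628800 = 402796800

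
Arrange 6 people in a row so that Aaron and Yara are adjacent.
Treat as block: (6-1)! × 2! = 120 × 2 = 240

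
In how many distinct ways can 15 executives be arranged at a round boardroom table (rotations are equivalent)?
Circular: fix one position, arrange the rest. (15-1)! = 87178291200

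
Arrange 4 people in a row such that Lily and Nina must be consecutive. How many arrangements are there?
Treat the 2 as one block: (4-2+1)! × 2! = 6 × 2 = 12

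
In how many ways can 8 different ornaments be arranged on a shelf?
8! = 40320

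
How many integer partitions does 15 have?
Pentagonal recurrence p(n) = p(n-1) + p(n-2) - p(n-5) - p(n-7) + p(n-12) + p(n-15) - ... gives p(0..14) = 1, 1, 2, 3, 5, 7, 11, 15, 22, 30, 42, 56, 77, 101, 135. p(15) = p(14) + p(13) - p(10) - p(8) + p(3) + p(0) = 135 + 101 - 42 - 22 + 3 + 1 = 176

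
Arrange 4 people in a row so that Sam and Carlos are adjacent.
Treat as block: (4-1)! × 2! = 6 × 2 = 12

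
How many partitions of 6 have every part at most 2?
Let r_j(i) = number of partitions of i into parts ≤ j, for i = 0..6. r_1(i) = 1 for all i; r_j(i) = r_{j-1}(i) + r_j(i-j). Rows j = 2..2: ≤2: 1 1 2 2 3 3 4. r_2(6) = 4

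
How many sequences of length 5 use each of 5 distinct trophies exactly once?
5! = 120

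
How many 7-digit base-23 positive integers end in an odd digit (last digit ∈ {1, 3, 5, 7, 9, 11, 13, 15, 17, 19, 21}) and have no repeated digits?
Last∈{1,3,5,7,9,11,13,15,17,19,21}. Last=0: 0. Last nonzero: 11×21×P(21,5) = 564074280. Total = 564074280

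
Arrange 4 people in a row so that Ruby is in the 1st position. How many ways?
Fix one position: (4-1)! = 6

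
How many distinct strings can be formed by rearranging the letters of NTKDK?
5! / (1! × 2! × 1! × 1!) = 60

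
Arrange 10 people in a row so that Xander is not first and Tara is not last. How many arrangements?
By inclusion-exclusion: 10! - 2×(10-1)! + (10-2)! = 3628800 - 725760 + 40320 = 2943360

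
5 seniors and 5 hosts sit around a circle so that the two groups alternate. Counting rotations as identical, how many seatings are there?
Fix one of the seniors: (5-1)! ways for the remaining seniors, × 5! ways for the hosts = 24 × 120 = 2880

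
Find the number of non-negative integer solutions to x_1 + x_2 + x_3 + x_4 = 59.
C(59+4-1, 4-1) = C(62, 3) = 37820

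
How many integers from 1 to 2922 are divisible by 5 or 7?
⌊2922/5⌋ + ⌊2922/7⌋ - ⌊2922/35⌋ = 584 + 417 - 83 = 918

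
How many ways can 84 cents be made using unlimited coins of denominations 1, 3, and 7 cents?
Coefficient of x^84 in 1/(1-x^1) · 1/(1-x^3) · 1/(1-x^7). Case on j = number of 7-cent coins (j = 0..12); remainder r = 84 - 7j is made from {1,3} in ⌊r/3⌋+1 ways. r = 84, 77, 70, 63, 56, 49, 42, 35, 28, 21, 14, 7, 0 → 29 + 26 + 24 + 22 + 19 + 17 + 15 + 12 + 10 + 8 + 5 + 3 + 1 = 191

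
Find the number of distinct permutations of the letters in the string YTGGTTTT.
8! / (2! × 5! × 1!) = 168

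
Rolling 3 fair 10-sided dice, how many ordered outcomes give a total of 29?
Coefficient of x^29 in (x + x² + ... + x^10)^3. By inclusion-exclusion on dice exceeding 10: Σ_j (-1)^j C(3,j)·C(29-1-10j, 2) = C(3,0)·C(28,2) - C(3,1)·C(18,2) + C(3,2)·C(8,2) = 1·378 - 3·153 + 3·28 = 3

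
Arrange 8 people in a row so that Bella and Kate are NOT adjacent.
Total - adjacent = 8! - (8-1)!×2 = 40320 - 10080 = 30240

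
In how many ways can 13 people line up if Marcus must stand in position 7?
Fix one position: (13-1)! = 479001600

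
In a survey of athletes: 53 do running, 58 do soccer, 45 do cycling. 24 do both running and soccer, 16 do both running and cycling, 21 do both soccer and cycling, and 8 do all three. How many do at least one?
|A∪B∪C| = 53+58+45-24-16-21+8 = 103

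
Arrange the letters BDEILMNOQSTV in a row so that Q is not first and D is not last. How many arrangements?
By inclusion-exclusion: 12! - 2×(12-1)! + (12-2)! = 479001600 - 79833600 + 3628800 = 402796800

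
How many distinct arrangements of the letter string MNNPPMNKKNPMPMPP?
16! / (2! × 6! × 4! × 4!) = 25225200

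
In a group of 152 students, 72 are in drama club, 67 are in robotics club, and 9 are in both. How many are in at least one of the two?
|A∪B| = |A| + |B| - |A∩B| = 72 + 67 - 9 = 130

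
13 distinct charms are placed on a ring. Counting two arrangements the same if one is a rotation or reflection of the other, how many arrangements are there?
(13-1)!/2 = 479001600/2 = 239500800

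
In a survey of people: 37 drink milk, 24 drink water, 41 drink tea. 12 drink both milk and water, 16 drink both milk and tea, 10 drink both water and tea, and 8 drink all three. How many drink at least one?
|A∪B∪C| = 37+24+41-12-16-10+8 = 72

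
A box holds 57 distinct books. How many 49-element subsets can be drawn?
C(57,49) = 57!/(49!×8!) = 1652411475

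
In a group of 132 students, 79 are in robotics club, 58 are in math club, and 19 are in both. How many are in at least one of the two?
|A∪B| = |A| + |B| - |A∩B| = 79 + 58 - 19 = 118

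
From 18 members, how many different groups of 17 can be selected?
C(18,17) = 18!/(17!×1!) = 18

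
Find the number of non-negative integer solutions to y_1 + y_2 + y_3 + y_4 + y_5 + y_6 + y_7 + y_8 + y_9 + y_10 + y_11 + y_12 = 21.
C(21+12-1, 12-1) = C(32, 11) = 129024480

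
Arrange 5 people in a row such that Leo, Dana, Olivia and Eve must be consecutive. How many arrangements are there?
Treat the 4 as one block: (5-4+1)! × 4! = 2 × 24 = 48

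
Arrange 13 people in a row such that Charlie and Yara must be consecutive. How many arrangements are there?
Treat the 2 as one block: (13-2+1)! × 2! = 479001600 × 2 = 958003200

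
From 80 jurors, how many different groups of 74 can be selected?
C(80,74) = 80!/(74!×6!) = 300500200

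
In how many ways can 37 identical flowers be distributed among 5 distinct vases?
C(37+5-1, 5-1) = C(41, 4) = 101270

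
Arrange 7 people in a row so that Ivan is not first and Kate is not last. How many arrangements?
By inclusion-exclusion: 7! - 2×(7-1)! + (7-2)! = 5040 - 1440 + 120 = 3720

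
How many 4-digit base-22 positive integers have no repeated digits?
First digit: 21 choices (nonzero). Then descending: 21 × 21 × 20 × 19 = 167580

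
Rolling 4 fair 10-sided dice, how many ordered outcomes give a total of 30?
Coefficient of x^30 in (x + x² + ... + x^10)^4. By inclusion-exclusion on dice exceeding 10: Σ_j (-1)^j C(4,j)·C(30-1-10j, 3) = C(4,0)·C(29,3) - C(4,1)·C(19,3) + C(4,2)·C(9,3) = 1·3654 - 4·969 + 6·84 = 282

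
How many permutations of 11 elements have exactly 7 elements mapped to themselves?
Choose the 7 fixed points C(11,7) = 330, derange the rest: !4 = Σ_{j=0}^{4} (-1)^j·4!/j! = 24 - 24 + 12 - 4 + 1 = 9. Product = 330 × 9 = 2970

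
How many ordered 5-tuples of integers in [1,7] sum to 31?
Coefficient of x^31 in (x + x² + ... + x^7)^5. By inclusion-exclusion on dice exceeding 7: Σ_j (-1)^j C(5,j)·C(31-1-7j, 4) = C(5,0)·C(30,4) - C(5,1)·C(23,4) + C(5,2)·C(16,4) - C(5,3)·C(9,4) = 1·27405 - 5·8855 + 10·1820 - 10·126 = 70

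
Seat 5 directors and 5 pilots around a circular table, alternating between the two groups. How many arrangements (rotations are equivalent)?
Fix one of the directors: (5-1)! ways for the remaining directors, × 5! ways for the pilots = 24 × 120 = 2880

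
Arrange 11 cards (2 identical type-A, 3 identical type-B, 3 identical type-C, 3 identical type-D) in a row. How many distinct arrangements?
11! / (2! × 3! × 3! × 3!) = 92400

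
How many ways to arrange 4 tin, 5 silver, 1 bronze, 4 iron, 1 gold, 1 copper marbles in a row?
16! / (4! × 5! × 1! × 4! × 1! × 1!) = 302702400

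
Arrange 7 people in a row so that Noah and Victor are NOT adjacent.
Total - adjacent = 7! - (7-1)!×2 = 5040 - 1440 = 3600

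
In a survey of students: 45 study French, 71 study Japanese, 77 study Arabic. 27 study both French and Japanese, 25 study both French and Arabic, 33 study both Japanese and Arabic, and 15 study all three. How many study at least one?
|A∪B∪C| = 45+71+77-27-25-33+15 = 123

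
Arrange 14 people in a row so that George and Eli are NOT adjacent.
Total - adjacent = 14! - (14-1)!×2 = 87178291200 - 12454041600 = 74724249600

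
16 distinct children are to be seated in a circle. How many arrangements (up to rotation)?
Circular: fix one position, arrange the rest. (16-1)! = 1307674368000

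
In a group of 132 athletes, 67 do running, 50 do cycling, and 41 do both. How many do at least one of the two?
|A∪B| = |A| + |B| - |A∩B| = 67 + 50 - 41 = 76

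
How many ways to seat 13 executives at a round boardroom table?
Circular: fix one position, arrange the rest. (13-1)! = 479001600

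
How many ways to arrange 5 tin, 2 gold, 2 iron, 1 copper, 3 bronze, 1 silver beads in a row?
14! / (5! × 2! × 2! × 1! × 3! × 1!) = 30270240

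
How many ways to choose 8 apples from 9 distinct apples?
C(9,8) = 9!/(8!×1!) = 9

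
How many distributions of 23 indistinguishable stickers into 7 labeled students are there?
C(23+7-1, 7-1) = C(29, 6) = 475020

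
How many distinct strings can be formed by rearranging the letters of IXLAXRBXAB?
10! / (1! × 2! × 2! × 1! × 1! × 3!) = 151200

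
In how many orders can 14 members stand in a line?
14! = 87178291200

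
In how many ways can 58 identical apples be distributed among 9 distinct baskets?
C(58+9-1, 9-1) = C(66, 8) = 5743572120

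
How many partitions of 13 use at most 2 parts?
By conjugation, equals partitions of 13 into parts ≤ 2. Let r_j(i) = number of partitions of i into parts ≤ j, for i = 0..13. r_1(i) = 1 for all i; r_j(i) = r_{j-1}(i) + r_j(i-j). Rows j = 2..2: ≤2: 1 1 2 2 3 3 4 4 5 5 6 6 7 7. r_2(13) = 7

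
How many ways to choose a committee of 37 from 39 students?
C(39,37) = 39!/(37!×2!) = 741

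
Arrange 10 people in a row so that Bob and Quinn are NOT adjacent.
Total - adjacent = 10! - (10-1)!×2 = 3628800 - 725760 = 2903040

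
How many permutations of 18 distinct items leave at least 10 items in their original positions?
Exactly j fixed points: C(18,j)·!(18-j); sum over j ≥ 10 (derangement numbers via !m = (m-1)·(!(m-1) + !(m-2)): !0..!8 = 1, 0, 1, 2, 9, 44, 265, 1854, 14833). Σ_{j=10}^{18} C(18,j)·!(18-j) = C(18,10)·!8 + C(18,11)·!7 + C(18,12)·!6 + C(18,13)·!5 + C(18,14)·!4 + C(18,15)·!3 + C(18,16)·!2 + C(18,17)·!1 + C(18,18)·!0 = 43758·14833 + 31824·1854 + 18564·265 + 8568·44 + 3060·9 + 816·2 + 153·1 + 18·0 + 1·1 = 713389888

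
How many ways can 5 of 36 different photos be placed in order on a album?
P(36,5) = 36!/(36-5)! = 45239040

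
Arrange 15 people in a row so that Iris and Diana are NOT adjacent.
Total - adjacent = 15! - (15-1)!×2 = 1307674368000 - 174356582400 = 1133317785600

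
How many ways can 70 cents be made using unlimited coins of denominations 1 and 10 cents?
Coefficient of x^70 in 1/(1-x^1) · 1/(1-x^10). Use j coins of 10 for j = 0..⌊70/10⌋ = 7, the rest in 1s: 7 + 1 = 8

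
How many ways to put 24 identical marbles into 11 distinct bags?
C(24+11-1, 11-1) = C(34, 10) = 131128140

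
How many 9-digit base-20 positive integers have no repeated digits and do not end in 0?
Last digit: 19 nonzero choices. First digit: 18 (nonzero, ≠last). Middle 7: P(18,7) = 160392960. Total = 54854392320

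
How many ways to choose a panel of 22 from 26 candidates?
C(26,22) = 26!/(22!×4!) = 14950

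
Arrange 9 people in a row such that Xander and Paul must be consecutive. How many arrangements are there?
Treat the 2 as one block: (9-2+1)! × 2! = 40320 × 2 = 80640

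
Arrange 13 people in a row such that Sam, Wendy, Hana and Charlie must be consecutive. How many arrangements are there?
Treat the 4 as one block: (13-4+1)! × 4! = 3628800 × 24 = 87091200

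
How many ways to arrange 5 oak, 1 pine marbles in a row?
6! / (5! × 1!) = 6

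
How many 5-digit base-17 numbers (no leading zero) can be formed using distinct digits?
First digit: 16 choices (nonzero). Then descending: 16 × 16 × 15 × 14 × 13 = 698880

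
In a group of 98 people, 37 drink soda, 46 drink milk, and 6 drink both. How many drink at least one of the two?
|A∪B| = |A| + |B| - |A∩B| = 37 + 46 - 6 = 77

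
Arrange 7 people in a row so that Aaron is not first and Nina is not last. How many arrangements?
By inclusion-exclusion: 7! - 2×(7-1)! + (7-2)! = 5040 - 1440 + 120 = 3720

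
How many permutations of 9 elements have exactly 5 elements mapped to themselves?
Choose the 5 fixed points C(9,5) = 126, derange the rest: !4 = Σ_{j=0}^{4} (-1)^j·4!/j! = 24 - 24 + 12 - 4 + 1 = 9. Product = 126 × 9 = 1134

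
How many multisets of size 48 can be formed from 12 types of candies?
C(48+12-1, 12-1) = C(59, 11) = 279871768995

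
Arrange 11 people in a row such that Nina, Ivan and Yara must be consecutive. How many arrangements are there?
Treat the 3 as one block: (11-3+1)! × 3! = 362880 × 6 = 2177280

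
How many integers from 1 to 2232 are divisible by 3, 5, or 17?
⌊2232/3⌋+⌊2232/5⌋+⌊2232/17⌋ - ⌊2232/15⌋-⌊2232/51⌋-⌊2232/85⌋ + ⌊2232/255⌋ = 744+446+131 - 148-43-26 + 8 = 1112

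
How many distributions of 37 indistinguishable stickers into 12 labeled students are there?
C(37+12-1, 12-1) = C(48, 11) = 22595200368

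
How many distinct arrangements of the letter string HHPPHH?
6! / (4! × 2!) = 15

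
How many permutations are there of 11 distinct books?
11! = 39916800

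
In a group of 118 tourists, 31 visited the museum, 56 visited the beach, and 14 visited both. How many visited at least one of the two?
|A∪B| = |A| + |B| - |A∩B| = 31 + 56 - 14 = 73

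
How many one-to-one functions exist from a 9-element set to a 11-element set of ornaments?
P(11,9) = 11!/(11-9)! = 19958400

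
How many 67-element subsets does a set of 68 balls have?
C(68,67) = 68!/(67!×1!) = 68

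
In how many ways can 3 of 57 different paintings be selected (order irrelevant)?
C(57,3) = 57!/(3!×54!) = 29260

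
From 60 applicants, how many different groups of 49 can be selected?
C(60,49) = 60!/(49!×11!) = 342700125300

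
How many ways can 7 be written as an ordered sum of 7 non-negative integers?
C(7+7-1, 7-1) = C(13, 6) = 1716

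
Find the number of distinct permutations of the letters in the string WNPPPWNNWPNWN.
13! / (5! × 4! × 4!) = 90090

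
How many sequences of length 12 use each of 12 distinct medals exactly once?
12! = 479001600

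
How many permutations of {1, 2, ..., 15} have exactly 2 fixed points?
Choose the 2 fixed points C(15,2) = 105, derange the rest: !13 = Σ_{j=0}^{13} (-1)^j·13!/j! = 6227020800 - 6227020800 + 3113510400 - 1037836800 + 259459200 - 51891840 + 8648640 - 1235520 + 154440 - 17160 + 1716 - 156 + 13 - 1 = 2290792932. Product = 105 × 2290792932 = 240533257860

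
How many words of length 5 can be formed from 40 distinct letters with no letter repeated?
P(40,5) = 40!/(40-5)! = 78960960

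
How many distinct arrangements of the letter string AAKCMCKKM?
9! / (3! × 2! × 2! × 2!) = 7560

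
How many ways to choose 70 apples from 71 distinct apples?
C(71,70) = 71!/(70!×1!) = 71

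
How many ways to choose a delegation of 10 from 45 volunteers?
C(45,10) = 45!/(10!×35!) = 3190187286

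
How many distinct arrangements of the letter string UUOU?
4! / (3! × 1!) = 4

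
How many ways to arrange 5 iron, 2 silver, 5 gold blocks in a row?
12! / (5! × 2! × 5!) = 16632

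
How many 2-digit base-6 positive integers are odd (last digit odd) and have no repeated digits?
Last∈{1,3,5}. Last=0: 0. Last nonzero: 3×4×P(4,0) = 12. Total = 12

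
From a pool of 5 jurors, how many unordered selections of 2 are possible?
C(5,2) = 5!/(2!×3!) = 10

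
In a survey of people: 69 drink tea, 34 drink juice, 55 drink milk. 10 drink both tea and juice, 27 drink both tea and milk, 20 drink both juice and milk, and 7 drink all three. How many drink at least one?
|A∪B∪C| = 69+34+55-10-27-20+7 = 108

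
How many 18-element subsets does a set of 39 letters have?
C(39,18) = 39!/(18!×21!) = 62359143990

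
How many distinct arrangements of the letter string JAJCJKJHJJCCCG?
14! / (6! × 1! × 4! × 1! × 1! × 1!) = 5045040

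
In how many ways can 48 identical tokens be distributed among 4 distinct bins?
C(48+4-1, 4-1) = C(51, 3) = 20825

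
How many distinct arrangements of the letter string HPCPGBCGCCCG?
12! / (1! × 1! × 5! × 2! × 3!) = 332640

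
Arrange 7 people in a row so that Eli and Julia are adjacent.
Treat as block: (7-1)! × 2! = 720 × 2 = 1440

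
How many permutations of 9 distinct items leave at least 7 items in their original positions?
Exactly j fixed points: C(9,j)·!(9-j); sum over j ≥ 7 (derangement numbers via !m = (m-1)·(!(m-1) + !(m-2)): !0..!2 = 1, 0, 1). Σ_{j=7}^{9} C(9,j)·!(9-j) = C(9,7)·!2 + C(9,8)·!1 + C(9,9)·!0 = 36·1 + 9·0 + 1·1 = 37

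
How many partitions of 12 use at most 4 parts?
By conjugation, equals partitions of 12 into parts ≤ 4. Let r_j(i) = number of partitions of i into parts ≤ j, for i = 0..12. r_1(i) = 1 for all i; r_j(i) = r_{j-1}(i) + r_j(i-j). Rows j = 2..4: ≤2: 1 1 2 2 3 3 4 4 5 5 6 6 7; ≤3: 1 1 2 3 4 5 7 8 10 12 14 16 19; ≤4: 1 1 2 3 5 6 9 11 15 18 23 27 34. r_4(12) = 34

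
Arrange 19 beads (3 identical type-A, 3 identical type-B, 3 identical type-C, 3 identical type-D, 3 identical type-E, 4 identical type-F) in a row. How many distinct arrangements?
19! / (3! × 3! × 3! × 3! × 3! × 4!) = 651819168000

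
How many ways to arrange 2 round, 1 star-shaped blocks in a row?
3! / (2! × 1!) = 3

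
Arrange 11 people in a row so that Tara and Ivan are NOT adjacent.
Total - adjacent = 11! - (11-1)!×2 = 39916800 - 7257600 = 32659200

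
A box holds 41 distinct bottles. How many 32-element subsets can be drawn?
C(41,32) = 41!/(32!×9!) = 350343565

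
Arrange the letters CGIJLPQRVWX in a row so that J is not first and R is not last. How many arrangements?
By inclusion-exclusion: 11! - 2×(11-1)! + (11-2)! = 39916800 - 7257600 + 362880 = 33022080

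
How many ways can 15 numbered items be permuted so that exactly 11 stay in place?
Choose the 11 fixed points C(15,11) = 1365, derange the rest: !4 = Σ_{j=0}^{4} (-1)^j·4!/j! = 24 - 24 + 12 - 4 + 1 = 9. Product = 1365 × 9 = 12285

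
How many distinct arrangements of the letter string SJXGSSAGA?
9! / (1! × 3! × 2! × 2! × 1!) = 15120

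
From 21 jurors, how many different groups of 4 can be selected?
C(21,4) = 21!/(4!×17!) = 5985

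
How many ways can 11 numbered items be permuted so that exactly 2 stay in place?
Choose the 2 fixed points C(11,2) = 55, derange the rest: !9 = Σ_{j=0}^{9} (-1)^j·9!/j! = 362880 - 362880 + 181440 - 60480 + 15120 - 3024 + 504 - 72 + 9 - 1 = 133496. Product = 55 × 133496 = 7342280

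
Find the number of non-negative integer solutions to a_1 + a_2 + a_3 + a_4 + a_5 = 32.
C(32+5-1, 5-1) = C(36, 4) = 58905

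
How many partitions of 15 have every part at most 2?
Let r_j(i) = number of partitions of i into parts ≤ j, for i = 0..15. r_1(i) = 1 for all i; r_j(i) = r_{j-1}(i) + r_j(i-j). Rows j = 2..2: ≤2: 1 1 2 2 3 3 4 4 5 5 6 6 7 7 8 8. r_2(15) = 8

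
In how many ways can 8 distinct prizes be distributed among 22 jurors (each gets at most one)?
P(22,8) = 22!/(22-8)! = 12893126400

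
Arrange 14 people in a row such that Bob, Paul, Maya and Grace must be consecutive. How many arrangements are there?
Treat the 4 as one block: (14-4+1)! × 4! = 39916800 × 24 = 958003200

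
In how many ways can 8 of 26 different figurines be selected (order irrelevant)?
C(26,8) = 26!/(8!×18!) = 1562275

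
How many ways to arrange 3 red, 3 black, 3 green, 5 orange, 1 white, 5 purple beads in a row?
20! / (3! × 3! × 3! × 5! × 1! × 5!) = 782183001600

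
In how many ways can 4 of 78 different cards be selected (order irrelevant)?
C(78,4) = 78!/(4!×74!) = 1426425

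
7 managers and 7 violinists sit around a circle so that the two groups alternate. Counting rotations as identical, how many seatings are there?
Fix one of the managers: (7-1)! ways for the remaining managers, × 7! ways for the violinists = 720 × 5040 = 3628800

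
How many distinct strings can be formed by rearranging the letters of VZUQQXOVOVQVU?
13! / (1! × 2! × 4! × 1! × 3! × 2!) = 10810800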